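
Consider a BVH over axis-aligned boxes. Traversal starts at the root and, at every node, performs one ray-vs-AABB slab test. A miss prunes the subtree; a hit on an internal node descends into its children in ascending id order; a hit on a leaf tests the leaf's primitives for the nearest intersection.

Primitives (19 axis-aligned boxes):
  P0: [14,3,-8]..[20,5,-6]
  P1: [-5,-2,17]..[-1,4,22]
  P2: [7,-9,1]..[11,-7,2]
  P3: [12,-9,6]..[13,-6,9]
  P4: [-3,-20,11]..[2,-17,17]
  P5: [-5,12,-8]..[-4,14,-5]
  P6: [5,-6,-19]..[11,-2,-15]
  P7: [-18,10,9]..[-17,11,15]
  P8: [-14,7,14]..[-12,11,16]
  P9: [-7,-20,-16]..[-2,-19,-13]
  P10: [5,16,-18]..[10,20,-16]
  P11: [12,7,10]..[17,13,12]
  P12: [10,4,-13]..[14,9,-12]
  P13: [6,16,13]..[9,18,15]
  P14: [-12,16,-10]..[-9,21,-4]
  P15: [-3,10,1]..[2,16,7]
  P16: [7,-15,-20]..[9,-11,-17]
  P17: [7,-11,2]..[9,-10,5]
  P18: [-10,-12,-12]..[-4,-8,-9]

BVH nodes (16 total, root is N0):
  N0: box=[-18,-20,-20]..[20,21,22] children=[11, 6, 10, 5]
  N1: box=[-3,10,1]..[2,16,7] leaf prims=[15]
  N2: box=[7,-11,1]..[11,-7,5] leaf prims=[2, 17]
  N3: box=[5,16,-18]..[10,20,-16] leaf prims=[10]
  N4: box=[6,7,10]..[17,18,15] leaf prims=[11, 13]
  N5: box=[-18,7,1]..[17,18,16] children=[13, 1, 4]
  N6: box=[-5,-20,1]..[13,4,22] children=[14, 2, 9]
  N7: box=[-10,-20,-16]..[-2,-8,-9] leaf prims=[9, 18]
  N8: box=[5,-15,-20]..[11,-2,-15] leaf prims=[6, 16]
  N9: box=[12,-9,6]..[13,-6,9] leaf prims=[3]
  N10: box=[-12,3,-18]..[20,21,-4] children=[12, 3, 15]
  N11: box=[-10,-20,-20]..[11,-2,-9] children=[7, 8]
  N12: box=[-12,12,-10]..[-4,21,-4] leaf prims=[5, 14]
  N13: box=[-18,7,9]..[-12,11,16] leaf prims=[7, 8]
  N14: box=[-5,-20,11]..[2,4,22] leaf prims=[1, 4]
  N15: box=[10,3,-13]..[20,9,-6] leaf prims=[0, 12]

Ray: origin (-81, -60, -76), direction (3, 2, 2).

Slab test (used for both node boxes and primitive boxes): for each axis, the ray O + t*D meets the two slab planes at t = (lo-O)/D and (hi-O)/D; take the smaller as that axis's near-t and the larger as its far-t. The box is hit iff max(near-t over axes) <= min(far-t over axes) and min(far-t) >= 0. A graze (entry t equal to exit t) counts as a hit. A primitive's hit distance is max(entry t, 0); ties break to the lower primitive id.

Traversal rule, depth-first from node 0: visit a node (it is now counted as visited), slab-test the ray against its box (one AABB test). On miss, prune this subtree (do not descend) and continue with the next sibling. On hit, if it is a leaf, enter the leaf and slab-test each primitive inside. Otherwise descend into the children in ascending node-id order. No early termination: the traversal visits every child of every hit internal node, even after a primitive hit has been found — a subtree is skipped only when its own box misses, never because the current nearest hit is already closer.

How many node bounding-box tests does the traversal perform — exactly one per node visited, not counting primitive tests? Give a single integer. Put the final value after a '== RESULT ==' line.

Walk:
N0 x:[21,101/3] y:[20,81/2] z:[28,49] -> hit [28,101/3], descend [5, 6, 10, 11]
  N5 x:[21,98/3] y:[67/2,39] z:[77/2,46] -> miss, prune
  N6 x:[76/3,94/3] y:[20,32] z:[77/2,49] -> miss, prune
  N10 x:[23,101/3] y:[63/2,81/2] z:[29,36] -> hit [63/2,101/3], descend [3, 12, 15]
    N3 x:[86/3,91/3] y:[38,40] z:[29,30] -> miss, prune
    N12 x:[23,77/3] y:[36,81/2] z:[33,36] -> miss, prune
    N15 x:[91/3,101/3] y:[63/2,69/2] z:[63/2,35] -> hit [63/2,101/3] leaf, test {P0(miss), P12(miss)}
  N11 x:[71/3,92/3] y:[20,29] z:[28,67/2] -> hit [28,29], descend [7, 8]
    N7 x:[71/3,79/3] y:[20,26] z:[30,67/2] -> miss, prune
    N8 x:[86/3,92/3] y:[45/2,29] z:[28,61/2] -> hit [86/3,29] leaf, test {P6@t=86/3, P16(miss)}

Summary -> nodes [0, 5, 6, 10, 3, 12, 15, 11, 7, 8]; box-tests=10; leaf-entries=2; first=P6

== RESULT ==
10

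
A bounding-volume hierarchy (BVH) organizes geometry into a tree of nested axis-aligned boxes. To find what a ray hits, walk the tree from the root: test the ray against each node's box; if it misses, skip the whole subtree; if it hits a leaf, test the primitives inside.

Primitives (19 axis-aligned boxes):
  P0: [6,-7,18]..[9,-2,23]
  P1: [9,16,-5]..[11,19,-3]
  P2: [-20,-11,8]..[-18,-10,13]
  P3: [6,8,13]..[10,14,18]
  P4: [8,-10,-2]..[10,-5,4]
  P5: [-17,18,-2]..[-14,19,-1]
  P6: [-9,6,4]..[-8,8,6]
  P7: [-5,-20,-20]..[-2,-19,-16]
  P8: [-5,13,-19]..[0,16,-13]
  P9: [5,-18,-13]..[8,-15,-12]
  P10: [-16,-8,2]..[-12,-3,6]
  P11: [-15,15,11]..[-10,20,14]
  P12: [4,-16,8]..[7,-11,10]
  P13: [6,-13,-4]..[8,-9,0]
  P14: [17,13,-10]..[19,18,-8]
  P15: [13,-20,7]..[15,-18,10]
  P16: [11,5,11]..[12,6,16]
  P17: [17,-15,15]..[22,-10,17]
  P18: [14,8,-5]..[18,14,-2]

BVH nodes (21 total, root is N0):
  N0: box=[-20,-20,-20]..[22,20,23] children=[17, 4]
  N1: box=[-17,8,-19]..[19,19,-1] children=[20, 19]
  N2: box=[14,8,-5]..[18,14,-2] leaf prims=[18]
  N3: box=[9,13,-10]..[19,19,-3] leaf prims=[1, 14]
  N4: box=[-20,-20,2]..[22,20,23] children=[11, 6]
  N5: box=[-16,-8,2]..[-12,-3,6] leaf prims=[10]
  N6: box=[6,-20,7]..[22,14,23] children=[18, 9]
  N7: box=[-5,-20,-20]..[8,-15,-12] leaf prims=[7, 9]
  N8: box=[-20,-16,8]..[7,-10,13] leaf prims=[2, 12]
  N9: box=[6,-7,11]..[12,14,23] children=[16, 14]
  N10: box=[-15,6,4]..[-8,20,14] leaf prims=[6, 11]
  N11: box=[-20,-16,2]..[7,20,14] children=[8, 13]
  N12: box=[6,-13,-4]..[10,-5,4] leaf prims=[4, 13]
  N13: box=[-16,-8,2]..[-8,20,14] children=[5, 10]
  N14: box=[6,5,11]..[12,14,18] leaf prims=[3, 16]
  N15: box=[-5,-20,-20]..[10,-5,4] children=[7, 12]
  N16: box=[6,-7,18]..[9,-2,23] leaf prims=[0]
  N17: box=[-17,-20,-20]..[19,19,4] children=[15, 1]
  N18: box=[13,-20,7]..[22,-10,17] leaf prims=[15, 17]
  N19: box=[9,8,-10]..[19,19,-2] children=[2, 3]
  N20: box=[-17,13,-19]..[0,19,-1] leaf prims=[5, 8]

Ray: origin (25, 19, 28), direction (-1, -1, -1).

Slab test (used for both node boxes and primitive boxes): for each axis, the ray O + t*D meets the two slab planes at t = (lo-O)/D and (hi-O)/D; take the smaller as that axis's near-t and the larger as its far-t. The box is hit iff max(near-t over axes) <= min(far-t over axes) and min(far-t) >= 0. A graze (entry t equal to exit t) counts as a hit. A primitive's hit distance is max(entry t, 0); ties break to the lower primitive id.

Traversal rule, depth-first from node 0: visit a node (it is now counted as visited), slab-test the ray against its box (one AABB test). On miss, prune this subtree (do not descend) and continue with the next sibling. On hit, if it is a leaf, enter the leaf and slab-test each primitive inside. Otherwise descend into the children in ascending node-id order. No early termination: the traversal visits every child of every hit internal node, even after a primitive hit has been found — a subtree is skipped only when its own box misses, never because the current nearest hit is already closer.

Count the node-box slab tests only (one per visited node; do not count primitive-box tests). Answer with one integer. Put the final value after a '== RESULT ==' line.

Walk:
N0 x:[3,45] y:[-1,39] z:[5,48] -> hit [5,39], descend [4, 17]
  N4 x:[3,45] y:[-1,39] z:[5,26] -> hit [5,26], descend [6, 11]
    N6 x:[3,19] y:[5,39] z:[5,21] -> hit [5,19], descend [9, 18]
      N9 x:[13,19] y:[5,26] z:[5,17] -> hit [13,17], descend [14, 16]
        N14 x:[13,19] y:[5,14] z:[10,17] -> hit [13,14] leaf, test {P3(miss), P16@t=13}
        N16 x:[16,19] y:[21,26] z:[5,10] -> miss, prune
      N18 x:[3,12] y:[29,39] z:[11,21] -> miss, prune
    N11 x:[18,45] y:[-1,35] z:[14,26] -> hit [18,26], descend [8, 13]
      N8 x:[18,45] y:[29,35] z:[15,20] -> miss, prune
      N13 x:[33,41] y:[-1,27] z:[14,26] -> miss, prune
  N17 x:[6,42] y:[0,39] z:[24,48] -> hit [24,39], descend [1, 15]
    N1 x:[6,42] y:[0,11] z:[29,47] -> miss, prune
    N15 x:[15,30] y:[24,39] z:[24,48] -> hit [24,30], descend [7, 12]
      N7 x:[17,30] y:[34,39] z:[40,48] -> miss, prune
      N12 x:[15,19] y:[24,32] z:[24,32] -> miss, prune

Visited [0, 4, 6, 9, 14, 16, 18, 11, 8, 13, 17, 1, 15, 7, 12]. Tests: 15 box, 1 leaf. Nearest: P16.

== RESULT ==
15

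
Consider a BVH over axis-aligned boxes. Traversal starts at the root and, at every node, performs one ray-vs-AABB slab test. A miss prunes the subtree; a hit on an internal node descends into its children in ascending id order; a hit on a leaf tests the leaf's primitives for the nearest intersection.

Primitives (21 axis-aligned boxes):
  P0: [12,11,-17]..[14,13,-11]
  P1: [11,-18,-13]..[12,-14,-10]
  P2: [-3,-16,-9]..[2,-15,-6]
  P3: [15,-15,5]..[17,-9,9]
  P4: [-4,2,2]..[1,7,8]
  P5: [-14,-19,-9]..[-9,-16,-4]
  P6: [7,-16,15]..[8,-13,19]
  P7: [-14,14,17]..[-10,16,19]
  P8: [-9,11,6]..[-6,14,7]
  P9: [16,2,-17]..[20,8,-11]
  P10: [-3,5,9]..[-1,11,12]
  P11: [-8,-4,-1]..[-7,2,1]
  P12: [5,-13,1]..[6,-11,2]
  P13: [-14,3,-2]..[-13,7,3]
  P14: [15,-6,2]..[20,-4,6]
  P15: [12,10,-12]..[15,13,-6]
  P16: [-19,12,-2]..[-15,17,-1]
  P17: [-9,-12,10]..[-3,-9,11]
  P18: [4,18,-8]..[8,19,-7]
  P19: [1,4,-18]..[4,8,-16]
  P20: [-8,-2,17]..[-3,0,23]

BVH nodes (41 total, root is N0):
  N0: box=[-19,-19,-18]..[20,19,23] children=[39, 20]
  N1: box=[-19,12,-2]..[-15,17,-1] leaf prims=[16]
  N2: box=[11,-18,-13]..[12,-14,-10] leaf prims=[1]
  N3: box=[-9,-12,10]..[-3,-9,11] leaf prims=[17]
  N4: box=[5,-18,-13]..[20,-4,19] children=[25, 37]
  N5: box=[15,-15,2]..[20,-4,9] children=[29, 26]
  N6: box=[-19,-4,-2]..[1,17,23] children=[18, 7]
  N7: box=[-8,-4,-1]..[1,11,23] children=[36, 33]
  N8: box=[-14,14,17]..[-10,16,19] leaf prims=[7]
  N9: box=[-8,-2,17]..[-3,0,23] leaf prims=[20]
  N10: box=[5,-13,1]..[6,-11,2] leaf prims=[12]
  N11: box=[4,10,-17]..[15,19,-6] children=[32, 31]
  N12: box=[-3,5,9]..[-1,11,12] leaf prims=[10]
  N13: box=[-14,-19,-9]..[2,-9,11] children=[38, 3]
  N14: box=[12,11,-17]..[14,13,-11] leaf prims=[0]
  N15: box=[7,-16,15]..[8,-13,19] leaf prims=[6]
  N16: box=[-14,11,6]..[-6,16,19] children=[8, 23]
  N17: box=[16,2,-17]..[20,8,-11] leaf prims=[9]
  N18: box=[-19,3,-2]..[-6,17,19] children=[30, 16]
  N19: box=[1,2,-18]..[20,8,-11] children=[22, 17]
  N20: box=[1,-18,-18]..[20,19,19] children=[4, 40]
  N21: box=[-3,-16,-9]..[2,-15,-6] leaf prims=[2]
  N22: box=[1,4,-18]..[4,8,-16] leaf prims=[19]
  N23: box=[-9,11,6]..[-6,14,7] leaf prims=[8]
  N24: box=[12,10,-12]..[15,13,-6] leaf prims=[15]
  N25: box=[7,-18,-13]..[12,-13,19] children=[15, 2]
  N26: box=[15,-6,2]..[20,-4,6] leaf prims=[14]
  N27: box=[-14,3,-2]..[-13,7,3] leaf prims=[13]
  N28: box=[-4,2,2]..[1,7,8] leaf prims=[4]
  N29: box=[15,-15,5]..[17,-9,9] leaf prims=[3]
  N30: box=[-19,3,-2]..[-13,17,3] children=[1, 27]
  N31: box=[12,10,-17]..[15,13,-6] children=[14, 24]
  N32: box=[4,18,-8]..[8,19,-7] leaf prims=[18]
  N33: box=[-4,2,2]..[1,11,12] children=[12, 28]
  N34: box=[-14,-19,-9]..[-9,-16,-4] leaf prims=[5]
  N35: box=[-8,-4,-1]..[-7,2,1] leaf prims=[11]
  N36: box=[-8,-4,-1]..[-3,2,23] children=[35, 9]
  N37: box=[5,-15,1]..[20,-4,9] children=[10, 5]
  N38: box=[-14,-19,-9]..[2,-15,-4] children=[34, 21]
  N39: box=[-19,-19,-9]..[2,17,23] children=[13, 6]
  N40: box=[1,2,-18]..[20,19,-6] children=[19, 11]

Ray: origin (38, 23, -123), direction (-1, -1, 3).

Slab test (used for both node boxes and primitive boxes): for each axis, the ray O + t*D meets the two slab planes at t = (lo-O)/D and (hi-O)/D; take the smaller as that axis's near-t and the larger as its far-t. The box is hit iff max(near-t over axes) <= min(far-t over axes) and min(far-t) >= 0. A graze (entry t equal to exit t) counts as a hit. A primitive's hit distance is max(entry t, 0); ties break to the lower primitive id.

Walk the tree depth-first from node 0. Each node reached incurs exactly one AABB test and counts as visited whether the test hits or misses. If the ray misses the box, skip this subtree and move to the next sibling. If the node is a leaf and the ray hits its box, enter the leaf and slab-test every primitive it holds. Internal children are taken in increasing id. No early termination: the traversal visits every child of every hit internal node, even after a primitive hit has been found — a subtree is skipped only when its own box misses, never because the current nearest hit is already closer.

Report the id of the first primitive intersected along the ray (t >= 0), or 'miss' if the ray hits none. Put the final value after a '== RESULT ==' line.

Traverse from the root:
N0 x:[18,57] y:[4,42] z:[35,146/3] -> hit [35,42], descend [20, 39]
  N20 x:[18,37] y:[4,41] z:[35,142/3] -> hit [35,37], descend [4, 40]
    N4 x:[18,33] y:[27,41] z:[110/3,142/3] -> miss, prune
    N40 x:[18,37] y:[4,21] z:[35,39] -> miss, prune
  N39 x:[36,57] y:[6,42] z:[38,146/3] -> hit [38,42], descend [6, 13]
    N6 x:[37,57] y:[6,27] z:[121/3,146/3] -> miss, prune
    N13 x:[36,52] y:[32,42] z:[38,134/3] -> hit [38,42], descend [3, 38]
      N3 x:[41,47] y:[32,35] z:[133/3,134/3] -> miss, prune
      N38 x:[36,52] y:[38,42] z:[38,119/3] -> hit [38,119/3], descend [21, 34]
        N21 x:[36,41] y:[38,39] z:[38,39] -> hit [38,39] leaf, test {P2@t=38}
        N34 x:[47,52] y:[39,42] z:[38,119/3] -> miss, prune

11 AABB tests over nodes [0, 20, 4, 40, 39, 6, 13, 3, 38, 21, 34]; 1 leaf entered; closest P2.

== RESULT ==
2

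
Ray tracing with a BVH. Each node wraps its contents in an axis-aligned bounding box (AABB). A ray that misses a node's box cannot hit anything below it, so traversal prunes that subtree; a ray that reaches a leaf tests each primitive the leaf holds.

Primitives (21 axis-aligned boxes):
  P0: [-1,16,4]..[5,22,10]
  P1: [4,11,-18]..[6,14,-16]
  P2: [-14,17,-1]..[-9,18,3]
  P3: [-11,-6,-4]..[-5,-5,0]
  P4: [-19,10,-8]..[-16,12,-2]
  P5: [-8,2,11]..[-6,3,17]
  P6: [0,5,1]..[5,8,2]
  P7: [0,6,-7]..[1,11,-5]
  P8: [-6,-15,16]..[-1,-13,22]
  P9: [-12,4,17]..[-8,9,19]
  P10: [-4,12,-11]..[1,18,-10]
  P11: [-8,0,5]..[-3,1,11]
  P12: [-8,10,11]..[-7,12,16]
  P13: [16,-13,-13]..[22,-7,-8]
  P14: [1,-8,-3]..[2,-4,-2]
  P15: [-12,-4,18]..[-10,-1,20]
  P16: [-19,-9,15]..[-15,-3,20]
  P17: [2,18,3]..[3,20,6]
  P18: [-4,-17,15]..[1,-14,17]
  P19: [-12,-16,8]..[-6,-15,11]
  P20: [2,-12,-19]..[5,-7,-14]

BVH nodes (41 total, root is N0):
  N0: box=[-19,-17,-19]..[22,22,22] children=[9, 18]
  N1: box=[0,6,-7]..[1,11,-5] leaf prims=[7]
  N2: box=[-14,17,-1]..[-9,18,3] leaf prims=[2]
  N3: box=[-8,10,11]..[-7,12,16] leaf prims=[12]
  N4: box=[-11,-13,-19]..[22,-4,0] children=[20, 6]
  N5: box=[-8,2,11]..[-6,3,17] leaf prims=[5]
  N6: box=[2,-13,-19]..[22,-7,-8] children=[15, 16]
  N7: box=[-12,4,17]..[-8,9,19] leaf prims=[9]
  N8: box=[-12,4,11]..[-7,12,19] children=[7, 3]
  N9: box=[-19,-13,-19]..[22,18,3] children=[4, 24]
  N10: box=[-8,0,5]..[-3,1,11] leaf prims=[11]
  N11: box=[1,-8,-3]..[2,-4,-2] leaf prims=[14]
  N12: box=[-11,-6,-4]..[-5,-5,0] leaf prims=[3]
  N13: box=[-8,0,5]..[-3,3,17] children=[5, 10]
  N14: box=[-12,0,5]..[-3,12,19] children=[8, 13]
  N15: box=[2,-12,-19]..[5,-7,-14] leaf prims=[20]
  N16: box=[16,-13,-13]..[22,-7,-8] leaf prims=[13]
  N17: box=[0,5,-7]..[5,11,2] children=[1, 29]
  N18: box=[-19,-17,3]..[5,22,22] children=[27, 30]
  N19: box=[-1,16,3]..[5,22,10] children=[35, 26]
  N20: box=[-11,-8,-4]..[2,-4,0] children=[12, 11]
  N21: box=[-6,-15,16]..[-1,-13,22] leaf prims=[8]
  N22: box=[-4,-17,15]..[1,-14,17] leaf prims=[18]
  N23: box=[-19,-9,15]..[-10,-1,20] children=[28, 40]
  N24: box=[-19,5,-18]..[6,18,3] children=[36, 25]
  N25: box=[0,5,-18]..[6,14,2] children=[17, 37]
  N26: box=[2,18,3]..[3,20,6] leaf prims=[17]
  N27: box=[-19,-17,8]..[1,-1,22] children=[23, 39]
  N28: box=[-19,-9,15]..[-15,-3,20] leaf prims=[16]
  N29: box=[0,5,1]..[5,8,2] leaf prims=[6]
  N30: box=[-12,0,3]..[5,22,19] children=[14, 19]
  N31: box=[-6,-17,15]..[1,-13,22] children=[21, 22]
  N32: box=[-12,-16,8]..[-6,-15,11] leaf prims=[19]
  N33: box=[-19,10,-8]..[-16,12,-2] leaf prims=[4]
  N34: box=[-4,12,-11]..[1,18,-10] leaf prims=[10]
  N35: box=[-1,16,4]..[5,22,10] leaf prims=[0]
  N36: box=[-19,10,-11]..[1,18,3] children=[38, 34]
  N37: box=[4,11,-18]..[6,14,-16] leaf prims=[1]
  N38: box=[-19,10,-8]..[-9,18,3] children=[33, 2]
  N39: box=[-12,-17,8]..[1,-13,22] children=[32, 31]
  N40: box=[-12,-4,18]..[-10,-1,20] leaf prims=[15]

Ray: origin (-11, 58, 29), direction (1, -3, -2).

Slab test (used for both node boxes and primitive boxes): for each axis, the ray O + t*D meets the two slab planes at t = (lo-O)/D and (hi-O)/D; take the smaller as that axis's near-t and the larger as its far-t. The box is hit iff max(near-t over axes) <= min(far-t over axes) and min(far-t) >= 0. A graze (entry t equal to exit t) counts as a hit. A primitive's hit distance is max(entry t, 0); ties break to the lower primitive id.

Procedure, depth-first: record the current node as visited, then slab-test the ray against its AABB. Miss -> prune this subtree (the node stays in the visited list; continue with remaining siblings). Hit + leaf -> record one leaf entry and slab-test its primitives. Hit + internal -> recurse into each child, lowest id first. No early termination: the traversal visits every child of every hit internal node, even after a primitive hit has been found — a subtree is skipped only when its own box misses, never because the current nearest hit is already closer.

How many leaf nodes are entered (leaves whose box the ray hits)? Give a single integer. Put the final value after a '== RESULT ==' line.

Trace the traversal:
N0 x:[-8,33] y:[12,25] z:[7/2,24] -> hit [12,24], descend [9, 18]
  N9 x:[-8,33] y:[40/3,71/3] z:[13,24] -> hit [40/3,71/3], descend [4, 24]
    N4 x:[0,33] y:[62/3,71/3] z:[29/2,24] -> hit [62/3,71/3], descend [6, 20]
      N6 x:[13,33] y:[65/3,71/3] z:[37/2,24] -> hit [65/3,71/3], descend [15, 16]
        N15 x:[13,16] y:[65/3,70/3] z:[43/2,24] -> miss, prune
        N16 x:[27,33] y:[65/3,71/3] z:[37/2,21] -> miss, prune
      N20 x:[0,13] y:[62/3,22] z:[29/2,33/2] -> miss, prune
    N24 x:[-8,17] y:[40/3,53/3] z:[13,47/2] -> hit [40/3,17], descend [25, 36]
      N25 x:[11,17] y:[44/3,53/3] z:[27/2,47/2] -> hit [44/3,17], descend [17, 37]
        N17 x:[11,16] y:[47/3,53/3] z:[27/2,18] -> hit [47/3,16], descend [1, 29]
          N1 x:[11,12] y:[47/3,52/3] z:[17,18] -> miss, prune
          N29 x:[11,16] y:[50/3,53/3] z:[27/2,14] -> miss, prune
        N37 x:[15,17] y:[44/3,47/3] z:[45/2,47/2] -> miss, prune
      N36 x:[-8,12] y:[40/3,16] z:[13,20] -> miss, prune
  N18 x:[-8,16] y:[12,25] z:[7/2,13] -> hit [12,13], descend [27, 30]
    N27 x:[-8,12] y:[59/3,25] z:[7/2,21/2] -> miss, prune
    N30 x:[-1,16] y:[12,58/3] z:[5,13] -> hit [12,13], descend [14, 19]
      N14 x:[-1,8] y:[46/3,58/3] z:[5,12] -> miss, prune
      N19 x:[10,16] y:[12,14] z:[19/2,13] -> hit [12,13], descend [26, 35]
        N26 x:[13,14] y:[38/3,40/3] z:[23/2,13] -> hit [13,13] leaf, test {P17@t=13}
        N35 x:[10,16] y:[12,14] z:[19/2,25/2] -> hit [12,25/2] leaf, test {P0@t=12}

order=[0, 9, 4, 6, 15, 16, 20, 24, 25, 17, 1, 29, 37, 36, 18, 27, 30, 14, 19, 26, 35]  |boxes|=21  |leaves|=2  hit=P0

== RESULT ==
2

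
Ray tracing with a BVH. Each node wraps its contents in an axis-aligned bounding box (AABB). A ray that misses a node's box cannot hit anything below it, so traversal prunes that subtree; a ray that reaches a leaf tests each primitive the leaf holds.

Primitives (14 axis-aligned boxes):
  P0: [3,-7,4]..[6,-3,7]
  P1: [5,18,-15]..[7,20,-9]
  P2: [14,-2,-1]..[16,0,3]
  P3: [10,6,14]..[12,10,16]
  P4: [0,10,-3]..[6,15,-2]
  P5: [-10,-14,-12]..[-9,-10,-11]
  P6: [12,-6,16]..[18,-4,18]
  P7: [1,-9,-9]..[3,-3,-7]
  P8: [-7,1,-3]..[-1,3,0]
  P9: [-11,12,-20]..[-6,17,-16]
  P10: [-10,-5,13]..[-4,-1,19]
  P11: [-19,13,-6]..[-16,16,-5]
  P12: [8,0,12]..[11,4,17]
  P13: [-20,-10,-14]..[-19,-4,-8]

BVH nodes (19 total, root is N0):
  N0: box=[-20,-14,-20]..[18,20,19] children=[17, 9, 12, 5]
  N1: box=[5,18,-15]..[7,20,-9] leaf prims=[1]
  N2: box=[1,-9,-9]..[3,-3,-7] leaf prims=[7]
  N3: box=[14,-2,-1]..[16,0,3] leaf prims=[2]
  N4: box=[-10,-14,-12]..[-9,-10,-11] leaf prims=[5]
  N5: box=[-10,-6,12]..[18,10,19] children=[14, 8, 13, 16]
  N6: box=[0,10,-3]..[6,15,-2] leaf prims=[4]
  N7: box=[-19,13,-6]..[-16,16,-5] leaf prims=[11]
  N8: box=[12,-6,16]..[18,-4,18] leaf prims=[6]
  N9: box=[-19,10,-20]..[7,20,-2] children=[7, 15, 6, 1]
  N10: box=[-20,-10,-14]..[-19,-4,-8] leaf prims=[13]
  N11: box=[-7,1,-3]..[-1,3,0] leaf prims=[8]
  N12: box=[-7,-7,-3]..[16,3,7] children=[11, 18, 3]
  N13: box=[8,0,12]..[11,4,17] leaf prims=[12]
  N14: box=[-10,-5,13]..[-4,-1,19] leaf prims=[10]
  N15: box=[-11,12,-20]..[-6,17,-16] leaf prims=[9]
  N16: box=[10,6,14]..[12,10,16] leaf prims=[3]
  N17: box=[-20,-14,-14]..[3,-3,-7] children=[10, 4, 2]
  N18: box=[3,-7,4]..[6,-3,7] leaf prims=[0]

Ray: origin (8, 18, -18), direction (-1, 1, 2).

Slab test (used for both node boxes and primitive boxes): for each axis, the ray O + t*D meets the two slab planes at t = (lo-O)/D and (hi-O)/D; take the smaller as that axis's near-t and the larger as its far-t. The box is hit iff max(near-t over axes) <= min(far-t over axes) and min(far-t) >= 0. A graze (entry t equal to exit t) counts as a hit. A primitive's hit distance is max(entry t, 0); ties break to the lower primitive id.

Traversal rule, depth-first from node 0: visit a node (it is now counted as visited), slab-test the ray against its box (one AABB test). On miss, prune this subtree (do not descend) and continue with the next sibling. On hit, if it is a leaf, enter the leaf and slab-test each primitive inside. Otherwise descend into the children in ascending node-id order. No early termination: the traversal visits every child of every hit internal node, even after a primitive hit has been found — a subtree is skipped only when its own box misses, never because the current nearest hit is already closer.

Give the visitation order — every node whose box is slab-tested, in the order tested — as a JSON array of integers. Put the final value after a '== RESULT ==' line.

Trace the traversal:
N0 x:[-10,28] y:[-32,2] z:[-1,37/2] -> hit [-1,2], descend [5, 9, 12, 17]
  N5 x:[-10,18] y:[-24,-8] z:[15,37/2] -> miss, prune
  N9 x:[1,27] y:[-8,2] z:[-1,8] -> hit [1,2], descend [1, 6, 7, 15]
    N1 x:[1,3] y:[0,2] z:[3/2,9/2] -> hit [3/2,2] leaf, test {P1@t=3/2}
    N6 x:[2,8] y:[-8,-3] z:[15/2,8] -> miss, prune
    N7 x:[24,27] y:[-5,-2] z:[6,13/2] -> miss, prune
    N15 x:[14,19] y:[-6,-1] z:[-1,1] -> miss, prune
  N12 x:[-8,15] y:[-25,-15] z:[15/2,25/2] -> miss, prune
  N17 x:[5,28] y:[-32,-21] z:[2,11/2] -> miss, prune

9 AABB tests over nodes [0, 5, 9, 1, 6, 7, 15, 12, 17]; 1 leaf entered; closest P1.

== RESULT ==
[0, 5, 9, 1, 6, 7, 15, 12, 17]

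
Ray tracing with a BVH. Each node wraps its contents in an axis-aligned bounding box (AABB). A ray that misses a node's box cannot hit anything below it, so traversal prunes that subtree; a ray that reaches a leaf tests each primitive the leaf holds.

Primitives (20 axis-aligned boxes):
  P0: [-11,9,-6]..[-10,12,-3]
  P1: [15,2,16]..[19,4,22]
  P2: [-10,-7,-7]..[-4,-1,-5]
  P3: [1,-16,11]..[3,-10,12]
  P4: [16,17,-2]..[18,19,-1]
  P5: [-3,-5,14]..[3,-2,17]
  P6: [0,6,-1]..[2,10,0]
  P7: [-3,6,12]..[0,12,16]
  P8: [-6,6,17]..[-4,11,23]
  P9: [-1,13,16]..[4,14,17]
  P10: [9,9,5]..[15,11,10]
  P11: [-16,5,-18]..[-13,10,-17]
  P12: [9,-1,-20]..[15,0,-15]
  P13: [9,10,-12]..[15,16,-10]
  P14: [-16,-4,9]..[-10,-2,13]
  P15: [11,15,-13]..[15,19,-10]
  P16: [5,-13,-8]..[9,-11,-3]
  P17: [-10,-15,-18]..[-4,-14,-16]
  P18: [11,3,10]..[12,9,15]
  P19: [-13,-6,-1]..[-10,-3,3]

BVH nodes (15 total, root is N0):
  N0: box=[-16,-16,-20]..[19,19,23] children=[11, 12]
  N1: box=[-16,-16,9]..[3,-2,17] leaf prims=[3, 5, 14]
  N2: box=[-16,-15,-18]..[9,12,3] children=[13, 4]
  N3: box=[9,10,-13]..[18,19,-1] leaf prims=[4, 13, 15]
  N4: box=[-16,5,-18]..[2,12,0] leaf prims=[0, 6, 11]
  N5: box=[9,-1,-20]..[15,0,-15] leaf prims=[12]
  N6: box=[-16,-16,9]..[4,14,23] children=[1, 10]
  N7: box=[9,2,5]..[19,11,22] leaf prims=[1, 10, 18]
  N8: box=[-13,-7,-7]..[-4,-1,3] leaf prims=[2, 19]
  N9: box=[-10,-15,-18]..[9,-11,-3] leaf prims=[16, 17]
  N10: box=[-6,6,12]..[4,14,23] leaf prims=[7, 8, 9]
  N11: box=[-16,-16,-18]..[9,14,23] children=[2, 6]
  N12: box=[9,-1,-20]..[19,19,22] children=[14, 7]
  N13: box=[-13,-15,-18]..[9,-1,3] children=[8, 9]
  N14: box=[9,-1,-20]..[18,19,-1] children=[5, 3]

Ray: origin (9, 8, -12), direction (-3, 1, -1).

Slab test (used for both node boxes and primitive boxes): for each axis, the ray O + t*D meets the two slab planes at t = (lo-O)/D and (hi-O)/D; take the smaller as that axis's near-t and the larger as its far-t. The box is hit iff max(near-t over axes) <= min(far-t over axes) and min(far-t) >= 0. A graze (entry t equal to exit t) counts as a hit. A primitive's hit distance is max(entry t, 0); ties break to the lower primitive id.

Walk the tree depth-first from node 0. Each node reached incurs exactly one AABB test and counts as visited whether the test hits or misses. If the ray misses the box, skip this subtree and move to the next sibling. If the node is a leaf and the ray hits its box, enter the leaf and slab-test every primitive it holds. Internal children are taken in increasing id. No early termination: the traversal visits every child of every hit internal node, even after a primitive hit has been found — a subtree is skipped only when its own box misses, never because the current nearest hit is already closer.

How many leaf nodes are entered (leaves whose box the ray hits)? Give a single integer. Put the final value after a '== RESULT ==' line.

Traverse from the root:
N0 x:[-10/3,25/3] y:[-24,11] z:[-35,8] -> hit [-10/3,8], descend [11, 12]
  N11 x:[0,25/3] y:[-24,6] z:[-35,6] -> hit [0,6], descend [2, 6]
    N2 x:[0,25/3] y:[-23,4] z:[-15,6] -> hit [0,4], descend [4, 13]
      N4 x:[7/3,25/3] y:[-3,4] z:[-12,6] -> hit [7/3,4] leaf, test {P0(miss), P6(miss), P11(miss)}
      N13 x:[0,22/3] y:[-23,-9] z:[-15,6] -> miss, prune
    N6 x:[5/3,25/3] y:[-24,6] z:[-35,-21] -> miss, prune
  N12 x:[-10/3,0] y:[-9,11] z:[-34,8] -> hit [-10/3,0], descend [7, 14]
    N7 x:[-10/3,0] y:[-6,3] z:[-34,-17] -> miss, prune
    N14 x:[-3,0] y:[-9,11] z:[-11,8] -> hit [-3,0], descend [3, 5]
      N3 x:[-3,0] y:[2,11] z:[-11,1] -> miss, prune
      N5 x:[-2,0] y:[-9,-8] z:[3,8] -> miss, prune

11 AABB tests over nodes [0, 11, 2, 4, 13, 6, 12, 7, 14, 3, 5]; 1 leaf entered; closest miss.

== RESULT ==
1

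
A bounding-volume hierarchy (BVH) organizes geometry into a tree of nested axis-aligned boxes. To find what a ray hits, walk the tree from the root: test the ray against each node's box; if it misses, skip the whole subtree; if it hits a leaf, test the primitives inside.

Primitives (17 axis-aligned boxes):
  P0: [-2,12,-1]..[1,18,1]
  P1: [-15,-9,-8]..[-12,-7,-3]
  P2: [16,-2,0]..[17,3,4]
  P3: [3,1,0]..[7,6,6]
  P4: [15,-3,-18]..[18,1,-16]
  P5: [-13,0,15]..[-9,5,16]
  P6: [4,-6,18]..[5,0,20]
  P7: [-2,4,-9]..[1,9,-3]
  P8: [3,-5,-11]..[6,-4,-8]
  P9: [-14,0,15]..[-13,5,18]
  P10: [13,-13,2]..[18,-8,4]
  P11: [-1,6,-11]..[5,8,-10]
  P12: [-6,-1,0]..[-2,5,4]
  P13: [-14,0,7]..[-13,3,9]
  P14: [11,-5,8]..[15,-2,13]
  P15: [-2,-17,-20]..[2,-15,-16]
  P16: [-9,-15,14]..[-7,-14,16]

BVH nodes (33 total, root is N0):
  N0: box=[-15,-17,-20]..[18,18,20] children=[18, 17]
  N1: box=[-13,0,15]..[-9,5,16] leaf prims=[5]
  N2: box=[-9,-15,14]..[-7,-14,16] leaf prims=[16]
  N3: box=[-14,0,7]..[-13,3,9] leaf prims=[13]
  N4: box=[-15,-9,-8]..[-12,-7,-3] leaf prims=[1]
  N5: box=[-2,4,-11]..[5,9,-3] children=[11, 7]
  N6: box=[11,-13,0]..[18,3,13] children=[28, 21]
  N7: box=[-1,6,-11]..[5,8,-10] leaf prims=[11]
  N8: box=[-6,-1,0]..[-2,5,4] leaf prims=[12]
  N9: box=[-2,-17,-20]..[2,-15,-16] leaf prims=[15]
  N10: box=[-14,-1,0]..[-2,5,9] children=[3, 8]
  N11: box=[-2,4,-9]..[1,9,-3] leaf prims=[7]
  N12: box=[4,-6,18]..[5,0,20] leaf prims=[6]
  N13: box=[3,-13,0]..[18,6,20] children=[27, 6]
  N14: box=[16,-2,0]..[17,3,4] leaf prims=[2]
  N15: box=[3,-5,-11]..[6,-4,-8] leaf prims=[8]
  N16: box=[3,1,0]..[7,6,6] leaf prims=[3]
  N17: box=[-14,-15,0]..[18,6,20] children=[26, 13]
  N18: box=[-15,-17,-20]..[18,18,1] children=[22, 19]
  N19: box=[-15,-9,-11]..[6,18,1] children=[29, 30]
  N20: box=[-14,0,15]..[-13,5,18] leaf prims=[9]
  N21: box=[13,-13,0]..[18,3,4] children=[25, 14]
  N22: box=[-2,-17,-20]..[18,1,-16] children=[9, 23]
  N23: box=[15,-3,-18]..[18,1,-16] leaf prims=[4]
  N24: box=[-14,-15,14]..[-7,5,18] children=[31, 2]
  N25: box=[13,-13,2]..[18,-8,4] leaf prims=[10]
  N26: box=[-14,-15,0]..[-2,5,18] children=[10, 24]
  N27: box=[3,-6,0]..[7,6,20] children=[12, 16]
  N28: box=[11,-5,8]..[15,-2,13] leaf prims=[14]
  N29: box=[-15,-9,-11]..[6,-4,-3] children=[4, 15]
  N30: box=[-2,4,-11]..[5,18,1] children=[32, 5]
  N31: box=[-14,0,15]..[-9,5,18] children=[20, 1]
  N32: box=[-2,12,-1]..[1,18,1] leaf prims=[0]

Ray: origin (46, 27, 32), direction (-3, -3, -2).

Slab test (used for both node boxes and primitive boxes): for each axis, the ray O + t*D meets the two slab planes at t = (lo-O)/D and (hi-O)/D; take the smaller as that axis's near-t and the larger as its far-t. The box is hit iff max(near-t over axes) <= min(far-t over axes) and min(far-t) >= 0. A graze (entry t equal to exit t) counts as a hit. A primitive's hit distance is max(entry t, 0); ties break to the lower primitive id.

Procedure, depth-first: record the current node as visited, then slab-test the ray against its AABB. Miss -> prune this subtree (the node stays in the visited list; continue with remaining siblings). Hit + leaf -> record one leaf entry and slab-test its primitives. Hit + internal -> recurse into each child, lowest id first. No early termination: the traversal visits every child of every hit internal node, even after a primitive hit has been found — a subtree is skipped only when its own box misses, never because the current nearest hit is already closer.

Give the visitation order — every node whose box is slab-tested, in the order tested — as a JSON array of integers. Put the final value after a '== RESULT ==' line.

Traverse from the root:
N0 x:[28/3,61/3] y:[3,44/3] z:[6,26] -> hit [28/3,44/3], descend [17, 18]
  N17 x:[28/3,20] y:[7,14] z:[6,16] -> hit [28/3,14], descend [13, 26]
    N13 x:[28/3,43/3] y:[7,40/3] z:[6,16] -> hit [28/3,40/3], descend [6, 27]
      N6 x:[28/3,35/3] y:[8,40/3] z:[19/2,16] -> hit [19/2,35/3], descend [21, 28]
        N21 x:[28/3,11] y:[8,40/3] z:[14,16] -> miss, prune
        N28 x:[31/3,35/3] y:[29/3,32/3] z:[19/2,12] -> hit [31/3,32/3] leaf, test {P14@t=31/3}
      N27 x:[13,43/3] y:[7,11] z:[6,16] -> miss, prune
    N26 x:[16,20] y:[22/3,14] z:[7,16] -> miss, prune
  N18 x:[28/3,61/3] y:[3,44/3] z:[31/2,26] -> miss, prune

order=[0, 17, 13, 6, 21, 28, 27, 26, 18]  |boxes|=9  |leaves|=1  hit=P14

== RESULT ==
[0, 17, 13, 6, 21, 28, 27, 26, 18]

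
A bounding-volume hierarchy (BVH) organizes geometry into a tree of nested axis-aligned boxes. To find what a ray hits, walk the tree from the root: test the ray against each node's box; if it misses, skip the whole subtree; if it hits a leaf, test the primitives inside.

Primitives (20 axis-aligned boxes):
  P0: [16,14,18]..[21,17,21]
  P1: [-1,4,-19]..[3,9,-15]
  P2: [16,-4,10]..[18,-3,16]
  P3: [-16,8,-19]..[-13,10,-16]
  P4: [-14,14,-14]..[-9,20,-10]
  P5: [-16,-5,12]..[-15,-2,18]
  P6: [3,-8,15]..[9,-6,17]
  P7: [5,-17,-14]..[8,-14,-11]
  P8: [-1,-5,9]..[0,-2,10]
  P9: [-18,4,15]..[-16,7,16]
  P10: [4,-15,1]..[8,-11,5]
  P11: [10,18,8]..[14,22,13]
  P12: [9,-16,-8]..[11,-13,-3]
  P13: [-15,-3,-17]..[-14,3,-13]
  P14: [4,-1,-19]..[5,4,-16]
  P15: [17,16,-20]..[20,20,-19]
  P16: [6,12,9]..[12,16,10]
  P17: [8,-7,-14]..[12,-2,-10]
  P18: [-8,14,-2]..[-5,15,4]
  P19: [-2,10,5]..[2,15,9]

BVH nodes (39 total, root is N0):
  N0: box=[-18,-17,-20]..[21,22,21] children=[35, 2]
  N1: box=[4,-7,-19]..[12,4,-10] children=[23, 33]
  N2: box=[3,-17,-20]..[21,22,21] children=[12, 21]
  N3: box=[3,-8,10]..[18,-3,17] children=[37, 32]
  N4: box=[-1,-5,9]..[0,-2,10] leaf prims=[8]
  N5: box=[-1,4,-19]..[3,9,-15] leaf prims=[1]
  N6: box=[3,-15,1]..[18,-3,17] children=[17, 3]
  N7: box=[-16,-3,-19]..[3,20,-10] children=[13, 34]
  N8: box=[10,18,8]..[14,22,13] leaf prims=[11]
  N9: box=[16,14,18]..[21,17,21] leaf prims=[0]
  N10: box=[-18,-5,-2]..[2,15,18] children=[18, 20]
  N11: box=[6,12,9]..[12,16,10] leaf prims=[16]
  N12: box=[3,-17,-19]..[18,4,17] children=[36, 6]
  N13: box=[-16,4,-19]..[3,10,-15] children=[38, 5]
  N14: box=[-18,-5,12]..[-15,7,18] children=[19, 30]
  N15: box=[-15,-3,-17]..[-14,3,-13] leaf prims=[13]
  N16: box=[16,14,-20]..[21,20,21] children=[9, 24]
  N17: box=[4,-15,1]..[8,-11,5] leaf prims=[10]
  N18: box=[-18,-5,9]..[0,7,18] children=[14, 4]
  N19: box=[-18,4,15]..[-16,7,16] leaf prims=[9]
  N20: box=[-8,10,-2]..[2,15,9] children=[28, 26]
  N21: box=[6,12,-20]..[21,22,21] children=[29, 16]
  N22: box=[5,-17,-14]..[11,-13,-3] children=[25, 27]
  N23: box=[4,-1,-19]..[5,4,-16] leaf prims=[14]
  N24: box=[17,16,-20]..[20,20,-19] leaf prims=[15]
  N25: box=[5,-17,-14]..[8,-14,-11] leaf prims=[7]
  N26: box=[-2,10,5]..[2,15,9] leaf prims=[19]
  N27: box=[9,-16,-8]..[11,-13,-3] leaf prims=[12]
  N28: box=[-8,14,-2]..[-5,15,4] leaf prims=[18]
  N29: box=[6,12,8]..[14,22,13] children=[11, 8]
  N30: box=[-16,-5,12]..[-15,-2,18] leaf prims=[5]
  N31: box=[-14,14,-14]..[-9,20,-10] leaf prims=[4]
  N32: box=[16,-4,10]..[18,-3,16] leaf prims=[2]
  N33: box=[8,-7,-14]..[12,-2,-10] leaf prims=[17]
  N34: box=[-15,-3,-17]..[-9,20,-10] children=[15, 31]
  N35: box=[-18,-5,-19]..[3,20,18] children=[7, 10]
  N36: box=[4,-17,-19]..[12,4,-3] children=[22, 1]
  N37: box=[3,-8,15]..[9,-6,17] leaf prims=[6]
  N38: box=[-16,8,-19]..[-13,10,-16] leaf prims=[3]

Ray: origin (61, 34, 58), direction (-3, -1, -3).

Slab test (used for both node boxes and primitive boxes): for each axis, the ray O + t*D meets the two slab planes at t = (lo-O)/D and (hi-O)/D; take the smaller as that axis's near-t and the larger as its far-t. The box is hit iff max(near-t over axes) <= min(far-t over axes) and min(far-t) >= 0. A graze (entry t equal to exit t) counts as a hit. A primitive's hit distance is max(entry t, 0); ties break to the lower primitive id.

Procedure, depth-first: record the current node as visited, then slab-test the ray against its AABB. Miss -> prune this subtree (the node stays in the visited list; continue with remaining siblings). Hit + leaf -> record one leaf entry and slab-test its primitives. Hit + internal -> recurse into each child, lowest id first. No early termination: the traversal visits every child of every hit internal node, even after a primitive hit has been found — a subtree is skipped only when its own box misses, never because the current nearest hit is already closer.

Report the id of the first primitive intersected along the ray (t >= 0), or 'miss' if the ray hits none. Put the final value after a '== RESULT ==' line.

Traverse from the root:
N0 x:[40/3,79/3] y:[12,51] z:[37/3,26] -> hit [40/3,26], descend [2, 35]
  N2 x:[40/3,58/3] y:[12,51] z:[37/3,26] -> hit [40/3,58/3], descend [12, 21]
    N12 x:[43/3,58/3] y:[30,51] z:[41/3,77/3] -> miss, prune
    N21 x:[40/3,55/3] y:[12,22] z:[37/3,26] -> hit [40/3,55/3], descend [16, 29]
      N16 x:[40/3,15] y:[14,20] z:[37/3,26] -> hit [14,15], descend [9, 24]
        N9 x:[40/3,15] y:[17,20] z:[37/3,40/3] -> miss, prune
        N24 x:[41/3,44/3] y:[14,18] z:[77/3,26] -> miss, prune
      N29 x:[47/3,55/3] y:[12,22] z:[15,50/3] -> hit [47/3,50/3], descend [8, 11]
        N8 x:[47/3,17] y:[12,16] z:[15,50/3] -> hit [47/3,16] leaf, test {P11@t=47/3}
        N11 x:[49/3,55/3] y:[18,22] z:[16,49/3] -> miss, prune
  N35 x:[58/3,79/3] y:[14,39] z:[40/3,77/3] -> hit [58/3,77/3], descend [7, 10]
    N7 x:[58/3,77/3] y:[14,37] z:[68/3,77/3] -> hit [68/3,77/3], descend [13, 34]
      N13 x:[58/3,77/3] y:[24,30] z:[73/3,77/3] -> hit [73/3,77/3], descend [5, 38]
        N5 x:[58/3,62/3] y:[25,30] z:[73/3,77/3] -> miss, prune
        N38 x:[74/3,77/3] y:[24,26] z:[74/3,77/3] -> hit [74/3,77/3] leaf, test {P3@t=74/3}
      N34 x:[70/3,76/3] y:[14,37] z:[68/3,25] -> hit [70/3,25], descend [15, 31]
        N15 x:[25,76/3] y:[31,37] z:[71/3,25] -> miss, prune
        N31 x:[70/3,25] y:[14,20] z:[68/3,24] -> miss, prune
    N10 x:[59/3,79/3] y:[19,39] z:[40/3,20] -> hit [59/3,20], descend [18, 20]
      N18 x:[61/3,79/3] y:[27,39] z:[40/3,49/3] -> miss, prune
      N20 x:[59/3,23] y:[19,24] z:[49/3,20] -> hit [59/3,20], descend [26, 28]
        N26 x:[59/3,21] y:[19,24] z:[49/3,53/3] -> miss, prune
        N28 x:[22,23] y:[19,20] z:[18,20] -> miss, prune

Visited [0, 2, 12, 21, 16, 9, 24, 29, 8, 11, 35, 7, 13, 5, 38, 34, 15, 31, 10, 18, 20, 26, 28]. Tests: 23 box, 2 leaf. Nearest: P11.

== RESULT ==
11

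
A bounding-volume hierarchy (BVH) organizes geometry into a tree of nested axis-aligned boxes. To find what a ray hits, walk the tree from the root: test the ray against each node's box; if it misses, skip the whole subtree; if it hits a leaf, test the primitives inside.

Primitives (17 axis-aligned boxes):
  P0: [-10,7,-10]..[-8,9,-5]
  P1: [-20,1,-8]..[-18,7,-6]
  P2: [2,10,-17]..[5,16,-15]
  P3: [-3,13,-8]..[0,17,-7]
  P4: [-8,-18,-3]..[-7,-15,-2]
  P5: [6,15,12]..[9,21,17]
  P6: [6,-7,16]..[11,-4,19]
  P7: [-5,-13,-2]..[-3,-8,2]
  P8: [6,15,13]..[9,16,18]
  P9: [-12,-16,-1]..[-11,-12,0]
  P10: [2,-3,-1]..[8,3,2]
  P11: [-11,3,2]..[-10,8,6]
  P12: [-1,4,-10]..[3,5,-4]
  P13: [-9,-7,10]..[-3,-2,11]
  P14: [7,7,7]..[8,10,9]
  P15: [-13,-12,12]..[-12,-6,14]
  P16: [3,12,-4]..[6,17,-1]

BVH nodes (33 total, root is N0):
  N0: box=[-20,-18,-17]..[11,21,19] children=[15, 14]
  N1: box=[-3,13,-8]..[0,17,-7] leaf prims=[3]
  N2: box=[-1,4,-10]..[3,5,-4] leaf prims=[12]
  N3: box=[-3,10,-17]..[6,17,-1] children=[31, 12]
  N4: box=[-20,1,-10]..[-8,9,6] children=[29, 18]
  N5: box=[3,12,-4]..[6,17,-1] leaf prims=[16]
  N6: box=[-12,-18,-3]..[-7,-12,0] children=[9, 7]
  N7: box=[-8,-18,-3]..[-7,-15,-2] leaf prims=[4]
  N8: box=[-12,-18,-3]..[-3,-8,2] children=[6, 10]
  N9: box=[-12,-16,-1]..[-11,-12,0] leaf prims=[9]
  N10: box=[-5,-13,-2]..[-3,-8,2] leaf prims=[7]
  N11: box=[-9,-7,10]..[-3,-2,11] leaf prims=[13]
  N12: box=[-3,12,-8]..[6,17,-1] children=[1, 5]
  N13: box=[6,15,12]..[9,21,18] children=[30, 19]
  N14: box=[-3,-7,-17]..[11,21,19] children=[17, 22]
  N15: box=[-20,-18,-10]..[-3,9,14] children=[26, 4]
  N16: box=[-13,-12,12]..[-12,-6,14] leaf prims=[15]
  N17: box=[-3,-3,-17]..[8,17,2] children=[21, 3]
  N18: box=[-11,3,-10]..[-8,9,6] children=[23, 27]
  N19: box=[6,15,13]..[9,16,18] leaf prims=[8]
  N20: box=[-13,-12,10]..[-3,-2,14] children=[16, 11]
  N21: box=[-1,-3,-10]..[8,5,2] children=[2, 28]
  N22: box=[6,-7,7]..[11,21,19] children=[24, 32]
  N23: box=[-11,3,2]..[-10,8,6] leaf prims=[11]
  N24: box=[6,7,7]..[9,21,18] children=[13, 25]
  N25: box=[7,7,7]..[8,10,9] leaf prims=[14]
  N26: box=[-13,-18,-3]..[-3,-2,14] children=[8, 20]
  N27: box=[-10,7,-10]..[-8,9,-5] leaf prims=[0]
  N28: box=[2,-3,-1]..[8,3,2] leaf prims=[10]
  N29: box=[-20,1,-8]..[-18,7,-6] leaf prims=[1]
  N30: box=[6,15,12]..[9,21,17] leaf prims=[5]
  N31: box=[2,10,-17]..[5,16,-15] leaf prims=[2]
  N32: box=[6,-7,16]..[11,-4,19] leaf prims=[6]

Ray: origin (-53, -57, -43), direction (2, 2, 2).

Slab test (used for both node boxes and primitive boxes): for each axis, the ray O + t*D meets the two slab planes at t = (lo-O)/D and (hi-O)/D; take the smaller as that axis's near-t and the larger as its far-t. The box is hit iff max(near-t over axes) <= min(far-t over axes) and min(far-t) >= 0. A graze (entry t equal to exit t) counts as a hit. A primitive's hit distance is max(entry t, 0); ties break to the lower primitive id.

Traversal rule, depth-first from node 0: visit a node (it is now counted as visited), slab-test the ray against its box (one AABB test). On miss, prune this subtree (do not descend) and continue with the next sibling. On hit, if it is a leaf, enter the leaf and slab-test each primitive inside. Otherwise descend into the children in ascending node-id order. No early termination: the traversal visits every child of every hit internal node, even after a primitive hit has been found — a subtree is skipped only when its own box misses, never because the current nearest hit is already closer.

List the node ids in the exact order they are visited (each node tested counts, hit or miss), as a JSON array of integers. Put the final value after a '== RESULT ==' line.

Traverse from the root:
N0 x:[33/2,32] y:[39/2,39] z:[13,31] -> hit [39/2,31], descend [14, 15]
  N14 x:[25,32] y:[25,39] z:[13,31] -> hit [25,31], descend [17, 22]
    N17 x:[25,61/2] y:[27,37] z:[13,45/2] -> miss, prune
    N22 x:[59/2,32] y:[25,39] z:[25,31] -> hit [59/2,31], descend [24, 32]
      N24 x:[59/2,31] y:[32,39] z:[25,61/2] -> miss, prune
      N32 x:[59/2,32] y:[25,53/2] z:[59/2,31] -> miss, prune
  N15 x:[33/2,25] y:[39/2,33] z:[33/2,57/2] -> hit [39/2,25], descend [4, 26]
    N4 x:[33/2,45/2] y:[29,33] z:[33/2,49/2] -> miss, prune
    N26 x:[20,25] y:[39/2,55/2] z:[20,57/2] -> hit [20,25], descend [8, 20]
      N8 x:[41/2,25] y:[39/2,49/2] z:[20,45/2] -> hit [41/2,45/2], descend [6, 10]
        N6 x:[41/2,23] y:[39/2,45/2] z:[20,43/2] -> hit [41/2,43/2], descend [7, 9]
          N7 x:[45/2,23] y:[39/2,21] z:[20,41/2] -> miss, prune
          N9 x:[41/2,21] y:[41/2,45/2] z:[21,43/2] -> hit [21,21] leaf, test {P9@t=21}
        N10 x:[24,25] y:[22,49/2] z:[41/2,45/2] -> miss, prune
      N20 x:[20,25] y:[45/2,55/2] z:[53/2,57/2] -> miss, prune

15 AABB tests over nodes [0, 14, 17, 22, 24, 32, 15, 4, 26, 8, 6, 7, 9, 10, 20]; 1 leaf entered; closest P9.

== RESULT ==
[0, 14, 17, 22, 24, 32, 15, 4, 26, 8, 6, 7, 9, 10, 20]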